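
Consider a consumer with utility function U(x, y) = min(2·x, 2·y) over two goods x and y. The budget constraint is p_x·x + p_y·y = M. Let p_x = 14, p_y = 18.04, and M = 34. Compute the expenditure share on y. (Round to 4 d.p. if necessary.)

share on y = 0.563

Leontief preferences: the optimum is at the kink where x/2 = y/2, i.e. y = x.
Budget: p_x·x + p_y·x = M, so (2·p_x + 2·p_y)·x = 2·M.
Demand: x*(p_x,p_y,M) = 2·M/(2·p_x + 2·p_y), y* = 2·M/(2·p_x + 2·p_y).
Here 2·14 + 2·18.04 = 64.08, giving x* = 1.0612 and y* = 1.0612.
Expenditure on y: 18.04·1.0612 = 19.1436; share = 0.563.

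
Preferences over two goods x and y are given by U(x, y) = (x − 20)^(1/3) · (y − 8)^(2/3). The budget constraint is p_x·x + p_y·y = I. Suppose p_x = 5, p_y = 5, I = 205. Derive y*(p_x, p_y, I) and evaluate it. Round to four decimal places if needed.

y* = 16.6667

This is Cobb-Douglas in (x−20, y−8): tangency gives 1/3·p_y·(y−8) = 2/3·p_x·(x−20).
After buying the subsistence bundle (20, 8), a share 1/3 of the remaining income goes to x: x* = 20 + 1/3·(I − 20p_x − 8p_y)/p_x.
Discretionary income = 205 − 20·5 − 8·5 = 65; y* = 8 + 2/3·65/5 = 16.6667.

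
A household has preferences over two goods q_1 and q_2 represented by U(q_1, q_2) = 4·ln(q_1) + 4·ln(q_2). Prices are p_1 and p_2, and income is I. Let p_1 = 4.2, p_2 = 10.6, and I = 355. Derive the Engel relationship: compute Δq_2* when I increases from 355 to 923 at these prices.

Δq_2* = 26.7925

Demand: q_1*(p_1,p_2,I) = 0.5·I/p_1 and q_2* = 0.5·I/p_2.
At p_1=4.2, p_2=10.6, I=355: q_2* = 0.5·355/10.6 = 16.7453.
At I' = 923: q_2* = 43.5377. Change: 43.5377 − 16.7453 = 26.7925.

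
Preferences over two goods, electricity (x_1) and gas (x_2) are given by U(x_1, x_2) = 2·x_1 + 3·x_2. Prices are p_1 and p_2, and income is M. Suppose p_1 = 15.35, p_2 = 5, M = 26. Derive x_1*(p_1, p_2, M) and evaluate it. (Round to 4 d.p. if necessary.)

Perfect substitutes: compare marginal utility per dollar. 2/p_1 vs 3/p_2 → 0.1303 vs 0.6.
x_2 gives more utility per dollar, so spend all income on x_2: x_2* = M/p_2, x_1* = 0.
Numerically: x_1* = 0, x_2* = 5.2.

x_1* = 0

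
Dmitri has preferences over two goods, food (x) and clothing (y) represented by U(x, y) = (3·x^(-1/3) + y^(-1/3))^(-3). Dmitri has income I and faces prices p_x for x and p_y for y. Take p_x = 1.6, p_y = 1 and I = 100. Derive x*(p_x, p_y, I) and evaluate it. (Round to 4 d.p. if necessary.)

x* = 44.9622

From the CES first-order condition, 3·(y/x)^(4/3) = p_x/p_y.
Hence y/x = ((1/3)·p_x/p_y)^(1/(4/3)), i.e. raised to the 0.75 power.
With the ratio pinned down, the budget gives x* = I/(p_x + p_y·(y/x)) and y* = (y/x)·x*.
Numerically y/x = 0.624093, so x* = 100/(1.6 + 1·0.624093) = 44.9622.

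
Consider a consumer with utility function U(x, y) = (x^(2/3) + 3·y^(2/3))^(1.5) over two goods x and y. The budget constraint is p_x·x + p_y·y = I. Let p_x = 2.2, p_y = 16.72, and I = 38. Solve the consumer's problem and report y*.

y* = 0.724

From the CES first-order condition, (1/3)·(y/x)^(1/3) = p_x/p_y.
Hence y/x = (3·p_x/p_y)^(1/(1/3)), i.e. raised to the 3 power.
Substitute y = (y/x)·x into the budget: x* = I/(p_x + p_y·(y/x)).
Numerically y/x = 0.061507, so x* = 38/(2.2 + 16.72·0.061507) = 11.7706 and y* = 0.061507·11.7706 = 0.724.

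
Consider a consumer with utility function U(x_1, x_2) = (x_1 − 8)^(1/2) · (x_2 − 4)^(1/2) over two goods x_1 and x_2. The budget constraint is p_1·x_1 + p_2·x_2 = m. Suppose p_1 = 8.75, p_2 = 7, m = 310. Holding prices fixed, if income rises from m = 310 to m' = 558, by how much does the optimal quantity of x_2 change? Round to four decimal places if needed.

Δx_2* = 17.7143

Discretionary income = 310 − 8·8.75 − 4·7 = 212; x_2* = 4 + 0.5·212/7 = 19.1429.
At m' = 558: x_2* = 36.8571. Change: 36.8571 − 19.1429 = 17.7143.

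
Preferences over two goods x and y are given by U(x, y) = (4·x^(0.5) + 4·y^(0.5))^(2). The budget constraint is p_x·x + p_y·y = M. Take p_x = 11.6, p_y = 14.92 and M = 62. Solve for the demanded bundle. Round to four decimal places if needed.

x* = 3.007, y* = 1.8176

Numerically y/x = 0.604475, so x* = 62/(11.6 + 14.92·0.604475) = 3.007 and y* = 0.604475·3.007 = 1.8176.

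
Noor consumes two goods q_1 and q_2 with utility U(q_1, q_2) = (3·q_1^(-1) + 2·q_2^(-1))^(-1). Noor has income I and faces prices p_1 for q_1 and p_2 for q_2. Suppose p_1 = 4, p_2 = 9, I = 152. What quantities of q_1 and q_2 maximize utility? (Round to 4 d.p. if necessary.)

MU_q_1 ∝ 3·q_1^(-2), MU_q_2 ∝ 2·q_2^(-2), so MRS = (3/2)·(q_2/q_1)^(2) = p_1/p_2.
Hence q_2/q_1 = ((2/3)·p_1/p_2)^(1/(2)), i.e. raised to the 0.5 power.
With the ratio pinned down, the budget gives q_1* = I/(p_1 + p_2·(q_2/q_1)) and q_2* = (q_2/q_1)·q_1*.
Numerically q_2/q_1 = 0.544331, so q_1* = 152/(4 + 9·0.544331) = 17.0806 and q_2* = 0.544331·17.0806 = 9.2975.

q_1* = 17.0806, q_2* = 9.2975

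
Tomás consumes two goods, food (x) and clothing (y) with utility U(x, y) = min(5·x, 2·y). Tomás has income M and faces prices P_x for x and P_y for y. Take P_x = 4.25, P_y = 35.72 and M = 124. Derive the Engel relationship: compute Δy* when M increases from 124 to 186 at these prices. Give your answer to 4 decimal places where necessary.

Δy* = 1.6569

With perfect complements, no substitution: consume in ratio x:y = 2:5.
Budget: P_x·x + P_y·(5/2)·x = M, so (2·P_x + 5·P_y)·x = 2·M.
Demand: x*(P_x,P_y,M) = 2·M/(2·P_x + 5·P_y), y* = 5·M/(2·P_x + 5·P_y).
Here 2·4.25 + 5·35.72 = 187.1, giving y* = 3.3137.
At M' = 186: y* = 4.9706. Change: 4.9706 − 3.3137 = 1.6569.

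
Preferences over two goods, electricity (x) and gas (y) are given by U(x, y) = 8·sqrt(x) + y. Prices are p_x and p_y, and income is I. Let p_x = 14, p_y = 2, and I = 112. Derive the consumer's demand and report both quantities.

Set MRS = p_x/p_y: 4·x^(−1/2) = p_x/p_y.
Thus x* = (4·p_y/p_x)² — independent of I — with the rest of income spent on y.
Plugging in: x* = (4·2/14)² = 0.3265, y* = 53.7143.

x* = 0.3265, y* = 53.7143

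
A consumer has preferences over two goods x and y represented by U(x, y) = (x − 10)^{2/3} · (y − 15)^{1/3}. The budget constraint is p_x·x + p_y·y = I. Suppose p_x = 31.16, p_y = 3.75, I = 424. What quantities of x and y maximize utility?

MRS = 2·(y−15)/(x−10). Tangency with p_x/p_y gives y−15 = (1/2)·(p_x/p_y)·(x−10).
Substituting into the budget: x* = 10 + 2/3·(I − 10·p_x − 15·p_y)/p_x, and y* = 15 + 1/3·(…)/p_y.
Discretionary income = 424 − 10·31.16 − 15·3.75 = 56.15; x* = 10 + 2/3·56.15/31.16 = 11.2013; y* = 15 + 1/3·56.15/3.75 = 19.9911.

x* = 11.2013, y* = 19.9911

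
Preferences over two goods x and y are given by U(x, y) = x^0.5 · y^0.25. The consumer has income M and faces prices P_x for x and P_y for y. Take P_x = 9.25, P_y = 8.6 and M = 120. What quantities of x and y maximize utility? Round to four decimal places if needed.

MU_x/MU_y = (0.5·y)/(0.25·x); tangency sets this equal to P_x/P_y.
So 0.5·P_y·y = 0.25·P_x·x; combined with the budget, a share 2/3 of income goes to x.
Demand: x*(P_x,P_y,M) = 2/3·M/P_x and y* = 1/3·M/P_y.
At P_x=9.25, P_y=8.6, M=120: x* = 2/3·120/9.25 = 8.6486, y* = 4.6512.

x* = 8.6486, y* = 4.6512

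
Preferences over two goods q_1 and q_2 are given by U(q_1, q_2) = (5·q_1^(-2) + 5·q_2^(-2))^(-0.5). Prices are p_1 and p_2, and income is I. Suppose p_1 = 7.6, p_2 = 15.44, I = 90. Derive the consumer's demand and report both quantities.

MU_q_1 ∝ 5·q_1^(-3), MU_q_2 ∝ 5·q_2^(-3), so MRS = (q_2/q_1)^(3) = p_1/p_2.
Hence q_2/q_1 = (p_1/p_2)^(1/(3)), i.e. raised to the 1/3 power.
With the ratio pinned down, the budget gives q_1* = I/(p_1 + p_2·(q_2/q_1)) and q_2* = (q_2/q_1)·q_1*.
Numerically q_2/q_1 = 0.789567, so q_1* = 90/(7.6 + 15.44·0.789567) = 4.5475 and q_2* = 0.789567·4.5475 = 3.5906.

q_1* = 4.5475, q_2* = 3.5906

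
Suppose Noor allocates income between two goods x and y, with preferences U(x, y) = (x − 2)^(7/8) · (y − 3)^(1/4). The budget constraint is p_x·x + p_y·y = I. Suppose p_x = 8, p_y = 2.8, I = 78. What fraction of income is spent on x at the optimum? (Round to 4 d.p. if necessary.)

MRS = (7/2)·(y−3)/(x−2). Tangency with p_x/p_y gives y−3 = (2/7)·(p_x/p_y)·(x−2).
After buying the subsistence bundle (2, 3), a share 7/9 of the remaining income goes to x: x* = 2 + 7/9·(I − 2p_x − 3p_y)/p_x.
Discretionary income = 78 − 2·8 − 3·2.8 = 53.6; x* = 2 + 7/9·53.6/8 = 7.2111; y* = 3 + 2/9·53.6/2.8 = 7.254.
Expenditure on x: 8·7.2111 = 57.6889; share = 0.7396.

share on x = 0.7396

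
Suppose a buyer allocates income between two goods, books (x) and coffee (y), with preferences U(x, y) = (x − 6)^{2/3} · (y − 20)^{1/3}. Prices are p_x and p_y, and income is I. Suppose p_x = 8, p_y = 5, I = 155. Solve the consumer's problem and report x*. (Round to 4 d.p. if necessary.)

x* = 6.5833

MRS = 2·(y−20)/(x−6). Tangency with p_x/p_y gives y−20 = (1/2)·(p_x/p_y)·(x−6).
After buying the subsistence bundle (6, 20), a share 2/3 of the remaining income goes to x: x* = 6 + 2/3·(I − 6p_x − 20p_y)/p_x.
Discretionary income = 155 − 6·8 − 20·5 = 7; x* = 6 + 2/3·7/8 = 6.5833.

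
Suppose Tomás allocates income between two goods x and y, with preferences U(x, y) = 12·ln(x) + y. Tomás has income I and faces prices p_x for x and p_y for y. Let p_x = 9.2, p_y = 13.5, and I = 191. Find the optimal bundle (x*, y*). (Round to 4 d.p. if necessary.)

x* = 17.6087, y* = 2.1481

Set MRS = p_x/p_y: (12/x)/1 = p_x/p_y.
So x*(p_x,p_y) = 12·p_y/p_x, independent of income; and y* = (I − 12·p_y)/p_y.
At the given prices: x* = 12·13.5/9.2 = 17.6087, and y* = 2.1481.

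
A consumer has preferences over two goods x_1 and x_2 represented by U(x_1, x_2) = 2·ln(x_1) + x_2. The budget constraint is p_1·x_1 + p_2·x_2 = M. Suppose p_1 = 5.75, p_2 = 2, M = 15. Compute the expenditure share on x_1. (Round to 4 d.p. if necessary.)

share on x_1 = 0.2667

So x_1*(p_1,p_2) = 2·p_2/p_1, independent of income; and x_2* = (M − 2·p_2)/p_2.
At the given prices: x_1* = 2·2/5.75 = 0.6957, and x_2* = 5.5.
Expenditure on x_1: 5.75·0.6957 = 4; share = 0.2667.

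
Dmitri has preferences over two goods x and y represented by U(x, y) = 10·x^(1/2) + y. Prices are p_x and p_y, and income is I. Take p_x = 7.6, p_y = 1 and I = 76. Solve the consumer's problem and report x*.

Utility is quasi-linear in y; the FOC for x is 5/√x = p_x/p_y.
Solve: √x = 5·p_y/p_x, so x*(p_x,p_y) = (5·p_y/p_x)², and y* = (I − p_x·x*)/p_y.
Plugging in: x* = (5·1/7.6)² = 0.4328.

x* = 0.4328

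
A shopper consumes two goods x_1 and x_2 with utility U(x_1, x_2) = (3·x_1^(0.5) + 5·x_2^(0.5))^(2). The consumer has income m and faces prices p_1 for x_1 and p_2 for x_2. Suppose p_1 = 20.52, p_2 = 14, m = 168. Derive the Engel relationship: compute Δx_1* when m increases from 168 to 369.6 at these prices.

Δx_1* = 1.9372

From the CES first-order condition, (3/5)·(x_2/x_1)^(0.5) = p_1/p_2.
Solve for the ratio: x_2/x_1 = [(5/3)·p_1/p_2]^(2).
With the ratio pinned down, the budget gives x_1* = m/(p_1 + p_2·(x_2/x_1)) and x_2* = (x_2/x_1)·x_1*.
Numerically x_2/x_1 = 5.967551, so x_1* = 168/(20.52 + 14·5.967551) = 1.6144.
At m' = 369.6: x_1* = 3.5516. Change: 3.5516 − 1.6144 = 1.9372.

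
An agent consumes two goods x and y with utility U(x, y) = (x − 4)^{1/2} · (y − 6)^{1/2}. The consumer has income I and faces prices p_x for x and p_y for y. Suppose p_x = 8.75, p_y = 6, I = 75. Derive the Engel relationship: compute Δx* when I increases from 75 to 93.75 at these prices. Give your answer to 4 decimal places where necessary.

Substituting into the budget: x* = 4 + 0.5·(I − 4·p_x − 6·p_y)/p_x, and y* = 6 + 0.5·(…)/p_y.
Discretionary income = 75 − 4·8.75 − 6·6 = 4; x* = 4 + 0.5·4/8.75 = 4.2286.
At I' = 93.75: x* = 5.3. Change: 5.3 − 4.2286 = 1.0714.

Δx* = 1.0714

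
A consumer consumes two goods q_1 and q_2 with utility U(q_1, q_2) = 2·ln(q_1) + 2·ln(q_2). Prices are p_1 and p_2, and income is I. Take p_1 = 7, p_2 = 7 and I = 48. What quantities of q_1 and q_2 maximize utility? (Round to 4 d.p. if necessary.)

Tangency: MRS = q_2/q_1 = p_1/p_2.
So 2·p_2·q_2 = 2·p_1·q_1; combined with the budget, a share 0.5 of income goes to q_1.
Demand: q_1*(p_1,p_2,I) = 0.5·I/p_1 and q_2* = 0.5·I/p_2.
At p_1=7, p_2=7, I=48: q_1* = 0.5·48/7 = 3.4286, q_2* = 3.4286.

q_1* = 3.4286, q_2* = 3.4286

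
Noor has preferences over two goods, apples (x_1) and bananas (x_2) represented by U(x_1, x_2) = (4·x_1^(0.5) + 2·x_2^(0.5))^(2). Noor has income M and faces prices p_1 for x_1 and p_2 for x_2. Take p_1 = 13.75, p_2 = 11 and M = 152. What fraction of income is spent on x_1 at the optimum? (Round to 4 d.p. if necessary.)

MRS = MU_x_1/MU_x_2 = 2·(x_2/x_1)^(0.5). Set equal to p_1/p_2.
Hence x_2/x_1 = ((1/2)·p_1/p_2)^(1/(0.5)), i.e. raised to the 2 power.
With the ratio pinned down, the budget gives x_1* = M/(p_1 + p_2·(x_2/x_1)) and x_2* = (x_2/x_1)·x_1*.
Numerically x_2/x_1 = 0.390625, so x_1* = 152/(13.75 + 11·0.390625) = 8.4225 and x_2* = 0.390625·8.4225 = 3.29.
Expenditure on x_1: 13.75·8.4225 = 115.8095; share = 0.7619.

share on x_1 = 0.7619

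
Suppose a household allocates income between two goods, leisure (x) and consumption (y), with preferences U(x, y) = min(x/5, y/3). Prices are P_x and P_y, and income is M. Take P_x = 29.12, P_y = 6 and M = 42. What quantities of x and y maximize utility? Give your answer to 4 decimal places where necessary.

Demand: x*(P_x,P_y,M) = 5·M/(5·P_x + 3·P_y), y* = 3·M/(5·P_x + 3·P_y).
Here 5·29.12 + 3·6 = 163.6, giving x* = 1.2836 and y* = 0.7702.

x* = 1.2836, y* = 0.7702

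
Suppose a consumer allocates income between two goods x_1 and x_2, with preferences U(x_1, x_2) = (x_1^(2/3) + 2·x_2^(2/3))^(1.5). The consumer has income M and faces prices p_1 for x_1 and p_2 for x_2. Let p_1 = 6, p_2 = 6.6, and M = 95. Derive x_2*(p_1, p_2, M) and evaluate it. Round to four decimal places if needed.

x_2* = 12.5029

From the CES first-order condition, (1/2)·(x_2/x_1)^(1/3) = p_1/p_2.
Hence x_2/x_1 = (2·p_1/p_2)^(1/(1/3)), i.e. raised to the 3 power.
With the ratio pinned down, the budget gives x_1* = M/(p_1 + p_2·(x_2/x_1)) and x_2* = (x_2/x_1)·x_1*.
Numerically x_2/x_1 = 6.010518, so x_1* = 95/(6 + 6.6·6.010518) = 2.0802 and x_2* = 6.010518·2.0802 = 12.5029.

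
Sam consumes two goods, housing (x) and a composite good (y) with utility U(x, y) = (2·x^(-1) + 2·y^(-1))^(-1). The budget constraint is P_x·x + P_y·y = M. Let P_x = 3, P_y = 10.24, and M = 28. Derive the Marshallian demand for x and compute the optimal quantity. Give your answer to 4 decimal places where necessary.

From the CES first-order condition, (y/x)^(2) = P_x/P_y.
Hence y/x = (P_x/P_y)^(1/(2)), i.e. raised to the 0.5 power.
Substitute y = (y/x)·x into the budget: x* = M/(P_x + P_y·(y/x)).
Numerically y/x = 0.541266, so x* = 28/(3 + 10.24·0.541266) = 3.2777.

x* = 3.2777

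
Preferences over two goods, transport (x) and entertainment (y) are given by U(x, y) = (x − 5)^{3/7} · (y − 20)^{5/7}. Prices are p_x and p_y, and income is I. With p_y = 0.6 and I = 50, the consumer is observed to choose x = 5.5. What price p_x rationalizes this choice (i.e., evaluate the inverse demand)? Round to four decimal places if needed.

MRS = (3/5)·(y−20)/(x−5). Tangency with p_x/p_y gives y−20 = (5/3)·(p_x/p_y)·(x−5).
After buying the subsistence bundle (5, 20), a share 0.375 of the remaining income goes to x: x* = 5 + 0.375·(I − 5p_x − 20p_y)/p_x.
Set x* = 5.5 in the demand function and solve for p_x: p_x = 6.

p_x = 6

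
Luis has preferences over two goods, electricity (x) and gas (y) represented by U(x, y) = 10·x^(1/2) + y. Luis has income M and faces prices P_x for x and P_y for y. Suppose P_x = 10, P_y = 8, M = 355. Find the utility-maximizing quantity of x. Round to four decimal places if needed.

x* = 16

MU_x = 5/√x, MU_y = 1. Tangency: 5/√x = P_x/P_y.
Thus x* = (5·P_y/P_x)² — independent of M — with the rest of income spent on y.
Plugging in: x* = (5·8/10)² = 16.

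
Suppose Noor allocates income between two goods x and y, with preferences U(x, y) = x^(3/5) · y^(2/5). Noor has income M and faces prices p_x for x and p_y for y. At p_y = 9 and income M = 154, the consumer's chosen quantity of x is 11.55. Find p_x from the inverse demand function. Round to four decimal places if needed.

MU_x/MU_y = (0.6·y)/(0.4·x); tangency sets this equal to p_x/p_y.
So 0.6·p_y·y = 0.4·p_x·x; combined with the budget, a share 0.6 of income goes to x.
Demand: x*(p_x,p_y,M) = 0.6·M/p_x and y* = 0.4·M/p_y.
Set x* = 11.55 in the demand function and solve for p_x: p_x = 8.

p_x = 8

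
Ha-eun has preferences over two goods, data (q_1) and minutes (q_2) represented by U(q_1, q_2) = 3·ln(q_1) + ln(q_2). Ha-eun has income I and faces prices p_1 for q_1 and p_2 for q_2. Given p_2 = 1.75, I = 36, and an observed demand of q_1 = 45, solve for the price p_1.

p_1 = 0.6

The MRS is 3·q_2/q_1. Set MRS = p_1/p_2.
Rearranging, p_2·q_2 = (1/3)·p_1·q_1. Substituting into the budget gives p_1·q_1·(1 + (1/3)) = I.
Demand: q_1*(p_1,p_2,I) = 0.75·I/p_1 and q_2* = 0.25·I/p_2.
Set q_1* = 45 in the demand function and solve for p_1: p_1 = 0.6.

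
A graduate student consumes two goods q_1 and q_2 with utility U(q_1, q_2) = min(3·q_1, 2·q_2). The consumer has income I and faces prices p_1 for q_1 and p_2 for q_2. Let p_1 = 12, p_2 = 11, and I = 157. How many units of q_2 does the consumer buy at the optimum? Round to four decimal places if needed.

q_2* = 8.2632

Here 2·12 + 3·11 = 57, giving q_2* = 8.2632.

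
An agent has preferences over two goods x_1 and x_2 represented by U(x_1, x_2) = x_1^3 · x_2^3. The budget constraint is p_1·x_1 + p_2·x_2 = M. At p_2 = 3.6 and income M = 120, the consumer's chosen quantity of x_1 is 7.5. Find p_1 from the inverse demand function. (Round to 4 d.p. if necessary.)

Tangency: MRS = x_2/x_1 = p_1/p_2.
So 3·p_2·x_2 = 3·p_1·x_1; combined with the budget, a share 0.5 of income goes to x_1.
Demand: x_1*(p_1,p_2,M) = 0.5·M/p_1 and x_2* = 0.5·M/p_2.
Set x_1* = 7.5 in the demand function and solve for p_1: p_1 = 8.

p_1 = 8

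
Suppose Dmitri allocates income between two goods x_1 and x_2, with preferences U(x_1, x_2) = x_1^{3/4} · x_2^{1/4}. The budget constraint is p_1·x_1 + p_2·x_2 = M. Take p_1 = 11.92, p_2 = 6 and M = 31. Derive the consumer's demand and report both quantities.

At p_1=11.92, p_2=6, M=31: x_1* = 0.75·31/11.92 = 1.9505, x_2* = 1.2917.

x_1* = 1.9505, x_2* = 1.2917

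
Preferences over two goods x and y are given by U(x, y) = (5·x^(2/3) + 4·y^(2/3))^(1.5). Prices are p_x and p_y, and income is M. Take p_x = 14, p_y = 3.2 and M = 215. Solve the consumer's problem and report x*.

From the CES first-order condition, (5/4)·(y/x)^(1/3) = p_x/p_y.
Hence y/x = ((4/5)·p_x/p_y)^(1/(1/3)), i.e. raised to the 3 power.
With the ratio pinned down, the budget gives x* = M/(p_x + p_y·(y/x)) and y* = (y/x)·x*.
Numerically y/x = 42.875, so x* = 215/(14 + 3.2·42.875) = 1.422.

x* = 1.422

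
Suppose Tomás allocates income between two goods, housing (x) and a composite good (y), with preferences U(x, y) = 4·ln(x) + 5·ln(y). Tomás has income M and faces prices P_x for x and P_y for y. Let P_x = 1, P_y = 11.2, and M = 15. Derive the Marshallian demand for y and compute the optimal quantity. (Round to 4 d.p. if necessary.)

y* = 0.744

Tangency: MRS = (4/5)·y/x = P_x/P_y.
Rearranging, P_y·y = (5/4)·P_x·x. Substituting into the budget gives P_x·x·(1 + (5/4)) = M.
Demand: x*(P_x,P_y,M) = 4/9·M/P_x and y* = 5/9·M/P_y.
At P_x=1, P_y=11.2, M=15: y* = 5/9·15/11.2 = 0.744.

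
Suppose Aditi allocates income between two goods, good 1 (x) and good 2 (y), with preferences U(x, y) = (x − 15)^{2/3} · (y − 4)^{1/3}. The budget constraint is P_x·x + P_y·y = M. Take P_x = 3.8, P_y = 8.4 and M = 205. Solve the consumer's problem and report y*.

y* = 8.5397

Discretionary income = 205 − 15·3.8 − 4·8.4 = 114.4; y* = 4 + 1/3·114.4/8.4 = 8.5397.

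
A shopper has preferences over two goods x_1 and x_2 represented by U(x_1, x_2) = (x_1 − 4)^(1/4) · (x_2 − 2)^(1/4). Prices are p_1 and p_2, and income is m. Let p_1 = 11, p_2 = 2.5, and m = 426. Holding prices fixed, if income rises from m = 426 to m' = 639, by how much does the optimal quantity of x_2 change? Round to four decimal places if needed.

Δx_2* = 42.6

Discretionary income = 426 − 4·11 − 2·2.5 = 377; x_2* = 2 + 0.5·377/2.5 = 77.4.
At m' = 639: x_2* = 120. Change: 120 − 77.4 = 42.6.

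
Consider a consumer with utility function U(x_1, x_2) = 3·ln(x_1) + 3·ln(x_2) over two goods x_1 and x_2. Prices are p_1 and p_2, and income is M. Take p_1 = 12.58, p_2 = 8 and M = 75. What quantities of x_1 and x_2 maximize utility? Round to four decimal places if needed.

x_1* = 2.9809, x_2* = 4.6875

Tangency: MRS = x_2/x_1 = p_1/p_2.
So 3·p_2·x_2 = 3·p_1·x_1; combined with the budget, a share 0.5 of income goes to x_1.
Demand: x_1*(p_1,p_2,M) = 0.5·M/p_1 and x_2* = 0.5·M/p_2.
At p_1=12.58, p_2=8, M=75: x_1* = 0.5·75/12.58 = 2.9809, x_2* = 4.6875.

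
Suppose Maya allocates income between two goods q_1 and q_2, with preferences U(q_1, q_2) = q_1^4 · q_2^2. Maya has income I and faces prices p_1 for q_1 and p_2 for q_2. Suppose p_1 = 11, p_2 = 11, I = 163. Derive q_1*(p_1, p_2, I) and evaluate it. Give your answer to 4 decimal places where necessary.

Tangency: MRS = 2·q_2/q_1 = p_1/p_2.
So 4·p_2·q_2 = 2·p_1·q_1; combined with the budget, a share 2/3 of income goes to q_1.
Demand: q_1*(p_1,p_2,I) = 2/3·I/p_1 and q_2* = 1/3·I/p_2.
At p_1=11, p_2=11, I=163: q_1* = 2/3·163/11 = 9.8788.

q_1* = 9.8788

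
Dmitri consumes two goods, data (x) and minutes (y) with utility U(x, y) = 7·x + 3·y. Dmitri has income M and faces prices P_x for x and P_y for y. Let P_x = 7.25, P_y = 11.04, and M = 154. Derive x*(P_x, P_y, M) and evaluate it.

x* = 21.2414

Perfect substitutes: compare marginal utility per dollar. 7/P_x vs 3/P_y → 0.9655 vs 0.2717.
x gives more utility per dollar, so spend all income on x: x* = M/P_x, y* = 0.
Numerically: x* = 21.2414, y* = 0.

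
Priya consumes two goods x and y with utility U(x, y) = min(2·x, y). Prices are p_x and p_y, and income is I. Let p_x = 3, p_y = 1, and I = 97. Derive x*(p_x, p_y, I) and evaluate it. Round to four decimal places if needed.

x* = 19.4

Demand: x*(p_x,p_y,I) = I/(p_x + 2·p_y), y* = 2·I/(p_x + 2·p_y).
Here 3 + 2·1 = 5, giving x* = 19.4.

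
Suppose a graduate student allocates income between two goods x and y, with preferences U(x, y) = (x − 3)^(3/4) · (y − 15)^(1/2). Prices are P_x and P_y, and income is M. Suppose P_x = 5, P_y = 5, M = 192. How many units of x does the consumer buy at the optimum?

MRS = (3/2)·(y−15)/(x−3). Tangency with P_x/P_y gives y−15 = (2/3)·(P_x/P_y)·(x−3).
Substituting into the budget: x* = 3 + 0.6·(M − 3·P_x − 15·P_y)/P_x, and y* = 15 + 0.4·(…)/P_y.
Discretionary income = 192 − 3·5 − 15·5 = 102; x* = 3 + 0.6·102/5 = 15.24.

x* = 15.24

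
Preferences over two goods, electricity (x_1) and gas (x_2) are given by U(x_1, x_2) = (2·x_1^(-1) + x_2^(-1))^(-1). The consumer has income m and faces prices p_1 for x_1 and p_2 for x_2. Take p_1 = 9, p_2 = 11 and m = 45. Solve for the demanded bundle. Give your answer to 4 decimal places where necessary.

MRS = MU_x_1/MU_x_2 = 2·(x_2/x_1)^(2). Set equal to p_1/p_2.
Hence x_2/x_1 = ((1/2)·p_1/p_2)^(1/(2)), i.e. raised to the 0.5 power.
Substitute x_2 = (x_2/x_1)·x_1 into the budget: x_1* = m/(p_1 + p_2·(x_2/x_1)).
Numerically x_2/x_1 = 0.639602, so x_1* = 45/(9 + 11·0.639602) = 2.8063 and x_2* = 0.639602·2.8063 = 1.7949.

x_1* = 2.8063, x_2* = 1.7949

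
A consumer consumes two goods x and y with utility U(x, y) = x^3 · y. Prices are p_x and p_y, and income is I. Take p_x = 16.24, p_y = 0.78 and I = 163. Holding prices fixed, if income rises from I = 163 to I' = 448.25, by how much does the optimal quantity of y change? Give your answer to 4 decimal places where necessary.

Tangency: MRS = 3·y/x = p_x/p_y.
So 3·p_y·y = p_x·x; combined with the budget, a share 0.75 of income goes to x.
Demand: x*(p_x,p_y,I) = 0.75·I/p_x and y* = 0.25·I/p_y.
At p_x=16.24, p_y=0.78, I=163: y* = 0.25·163/0.78 = 52.2436.
At I' = 448.25: y* = 143.6699. Change: 143.6699 − 52.2436 = 91.4263.

Δy* = 91.4263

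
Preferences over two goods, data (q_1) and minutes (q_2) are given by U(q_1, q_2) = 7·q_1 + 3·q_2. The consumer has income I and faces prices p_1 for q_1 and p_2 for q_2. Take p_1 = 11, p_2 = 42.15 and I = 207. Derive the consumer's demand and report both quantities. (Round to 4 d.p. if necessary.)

q_1* = 18.8182, q_2* = 0

Linear utility — the consumer picks whichever good has higher MU/price: 7/11 = 0.6364 vs 3/42.15 = 0.0712.
q_1 gives more utility per dollar, so spend all income on q_1: q_1* = I/p_1, q_2* = 0.
Numerically: q_1* = 18.8182, q_2* = 0.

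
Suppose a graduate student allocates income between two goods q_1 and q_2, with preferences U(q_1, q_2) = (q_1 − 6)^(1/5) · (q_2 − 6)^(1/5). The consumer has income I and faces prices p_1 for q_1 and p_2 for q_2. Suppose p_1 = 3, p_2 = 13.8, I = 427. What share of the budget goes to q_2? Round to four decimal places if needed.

share on q_2 = 0.5759

This is Cobb-Douglas in (q_1−6, q_2−6): tangency gives 0.2·p_2·(q_2−6) = 0.2·p_1·(q_1−6).
After buying the subsistence bundle (6, 6), a share 0.5 of the remaining income goes to q_1: q_1* = 6 + 0.5·(I − 6p_1 − 6p_2)/p_1.
Discretionary income = 427 − 6·3 − 6·13.8 = 326.2; q_1* = 6 + 0.5·326.2/3 = 60.3667; q_2* = 6 + 0.5·326.2/13.8 = 17.8188.
Expenditure on q_2: 13.8·17.8188 = 245.9; share = 0.5759.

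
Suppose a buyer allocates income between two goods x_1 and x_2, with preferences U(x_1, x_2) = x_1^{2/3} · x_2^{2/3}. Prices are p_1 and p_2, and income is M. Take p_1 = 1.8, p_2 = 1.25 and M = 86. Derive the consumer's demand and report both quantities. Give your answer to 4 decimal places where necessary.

MU_x_1/MU_x_2 = (2/3·x_2)/(2/3·x_1); tangency sets this equal to p_1/p_2.
Rearranging, p_2·x_2 = p_1·x_1. Substituting into the budget gives p_1·x_1·(1 + 1) = M.
Demand: x_1*(p_1,p_2,M) = 0.5·M/p_1 and x_2* = 0.5·M/p_2.
At p_1=1.8, p_2=1.25, M=86: x_1* = 0.5·86/1.8 = 23.8889, x_2* = 34.4.

x_1* = 23.8889, x_2* = 34.4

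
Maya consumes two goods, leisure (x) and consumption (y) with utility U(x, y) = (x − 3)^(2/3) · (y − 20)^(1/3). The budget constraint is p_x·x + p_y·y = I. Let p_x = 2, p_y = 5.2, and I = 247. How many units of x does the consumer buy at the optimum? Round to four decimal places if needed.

Substituting into the budget: x* = 3 + 2/3·(I − 3·p_x − 20·p_y)/p_x, and y* = 20 + 1/3·(…)/p_y.
Discretionary income = 247 − 3·2 − 20·5.2 = 137; x* = 3 + 2/3·137/2 = 48.6667.

x* = 48.6667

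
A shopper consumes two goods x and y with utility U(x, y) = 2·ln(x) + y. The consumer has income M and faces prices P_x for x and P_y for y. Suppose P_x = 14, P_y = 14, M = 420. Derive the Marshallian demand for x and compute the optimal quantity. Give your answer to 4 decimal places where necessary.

x* = 2

So x*(P_x,P_y) = 2·P_y/P_x, independent of income; and y* = (M − 2·P_y)/P_y.
At the given prices: x* = 2·14/14 = 2.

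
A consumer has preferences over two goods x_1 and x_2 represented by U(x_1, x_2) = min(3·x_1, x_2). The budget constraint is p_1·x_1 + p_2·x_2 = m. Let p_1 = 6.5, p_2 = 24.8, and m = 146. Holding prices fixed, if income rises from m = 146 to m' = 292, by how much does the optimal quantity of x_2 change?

Δx_2* = 5.4141

With perfect complements, no substitution: consume in ratio x_1:x_2 = 1:3.
Budget: p_1·x_1 + p_2·3·x_1 = m, so (p_1 + 3·p_2)·x_1 = m.
Demand: x_1*(p_1,p_2,m) = m/(p_1 + 3·p_2), x_2* = 3·m/(p_1 + 3·p_2).
Here 6.5 + 3·24.8 = 80.9, giving x_2* = 5.4141.
At m' = 292: x_2* = 10.8282. Change: 10.8282 − 5.4141 = 5.4141.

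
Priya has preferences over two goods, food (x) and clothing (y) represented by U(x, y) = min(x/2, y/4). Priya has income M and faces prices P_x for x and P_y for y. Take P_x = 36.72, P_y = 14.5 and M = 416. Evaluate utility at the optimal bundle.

V = 3.1649

With perfect complements, no substitution: consume in ratio x:y = 2:4.
Budget: P_x·x + P_y·2·x = M, so (2·P_x + 4·P_y)·x = 2·M.
Demand: x*(P_x,P_y,M) = 2·M/(2·P_x + 4·P_y), y* = 4·M/(2·P_x + 4·P_y).
Here 2·36.72 + 4·14.5 = 131.44, giving x* = 6.3299 and y* = 12.6598.
Utility at the optimum: U(6.3299, 12.6598) = 3.1649.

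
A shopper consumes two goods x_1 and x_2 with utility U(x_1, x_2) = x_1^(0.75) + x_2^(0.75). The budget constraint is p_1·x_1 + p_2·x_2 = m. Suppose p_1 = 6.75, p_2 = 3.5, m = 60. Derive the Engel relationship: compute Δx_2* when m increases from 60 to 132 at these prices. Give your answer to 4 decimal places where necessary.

Δx_2* = 18.0545

MRS = MU_x_1/MU_x_2 = (x_2/x_1)^(0.25). Set equal to p_1/p_2.
Hence x_2/x_1 = (p_1/p_2)^(1/(0.25)), i.e. raised to the 4 power.
With the ratio pinned down, the budget gives x_1* = m/(p_1 + p_2·(x_2/x_1)) and x_2* = (x_2/x_1)·x_1*.
Numerically x_2/x_1 = 13.833845, so x_1* = 60/(6.75 + 3.5·13.833845) = 1.0876 and x_2* = 13.833845·1.0876 = 15.0454.
At m' = 132: x_2* = 33.0998. Change: 33.0998 − 15.0454 = 18.0545.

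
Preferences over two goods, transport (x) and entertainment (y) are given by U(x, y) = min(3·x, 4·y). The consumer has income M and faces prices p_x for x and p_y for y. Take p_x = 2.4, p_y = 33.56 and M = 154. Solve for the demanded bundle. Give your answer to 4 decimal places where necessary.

Leontief preferences: the optimum is at the kink where x/4 = y/3, i.e. y = (3/4)·x.
Budget: p_x·x + p_y·(3/4)·x = M, so (4·p_x + 3·p_y)·x = 4·M.
Demand: x*(p_x,p_y,M) = 4·M/(4·p_x + 3·p_y), y* = 3·M/(4·p_x + 3·p_y).
Here 4·2.4 + 3·33.56 = 110.28, giving x* = 5.5858 and y* = 4.1893.

x* = 5.5858, y* = 4.1893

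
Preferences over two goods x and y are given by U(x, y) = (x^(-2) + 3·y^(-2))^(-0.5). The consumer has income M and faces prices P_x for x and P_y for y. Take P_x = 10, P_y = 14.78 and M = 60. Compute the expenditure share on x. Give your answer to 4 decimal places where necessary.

share on x = 0.3483

MU_x ∝ x^(-3), MU_y ∝ 3·y^(-3), so MRS = (1/3)·(y/x)^(3) = P_x/P_y.
Solve for the ratio: y/x = [3·P_x/P_y]^(1/3).
With the ratio pinned down, the budget gives x* = M/(P_x + P_y·(y/x)) and y* = (y/x)·x*.
Numerically y/x = 1.266142, so x* = 60/(10 + 14.78·1.266142) = 2.0896 and y* = 1.266142·2.0896 = 2.6457.
Expenditure on x: 10·2.0896 = 20.896; share = 0.3483.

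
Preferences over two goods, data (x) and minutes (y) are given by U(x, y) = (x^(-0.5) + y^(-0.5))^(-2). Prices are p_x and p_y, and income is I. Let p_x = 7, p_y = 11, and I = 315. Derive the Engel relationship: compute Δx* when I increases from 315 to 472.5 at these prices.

Δx* = 10.4041

Substitute y = (y/x)·x into the budget: x* = I/(p_x + p_y·(y/x)).
Numerically y/x = 0.739838, so x* = 315/(7 + 11·0.739838) = 20.8083.
At I' = 472.5: x* = 31.2124. Change: 31.2124 − 20.8083 = 10.4041.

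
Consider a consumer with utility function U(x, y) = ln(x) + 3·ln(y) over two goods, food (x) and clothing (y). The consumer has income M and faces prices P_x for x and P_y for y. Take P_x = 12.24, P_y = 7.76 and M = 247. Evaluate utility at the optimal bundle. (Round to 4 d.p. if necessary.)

Tangency: MRS = (1/3)·y/x = P_x/P_y.
So P_y·y = 3·P_x·x; combined with the budget, a share 0.25 of income goes to x.
Demand: x*(P_x,P_y,M) = 0.25·M/P_x and y* = 0.75·M/P_y.
At P_x=12.24, P_y=7.76, M=247: x* = 0.25·247/12.24 = 5.0449, y* = 23.8724.
Utility at the optimum: U(5.0449, 23.8724) = 11.1366.

V = 11.1366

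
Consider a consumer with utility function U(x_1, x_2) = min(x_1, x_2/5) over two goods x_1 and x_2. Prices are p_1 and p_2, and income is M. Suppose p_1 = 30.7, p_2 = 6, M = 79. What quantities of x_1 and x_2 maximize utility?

Leontief preferences: the optimum is at the kink where x_1/1 = x_2/5, i.e. x_2 = 5·x_1.
Budget: p_1·x_1 + p_2·5·x_1 = M, so (p_1 + 5·p_2)·x_1 = M.
Demand: x_1*(p_1,p_2,M) = M/(p_1 + 5·p_2), x_2* = 5·M/(p_1 + 5·p_2).
Here 30.7 + 5·6 = 60.7, giving x_1* = 1.3015 and x_2* = 6.5074.

x_1* = 1.3015, x_2* = 6.5074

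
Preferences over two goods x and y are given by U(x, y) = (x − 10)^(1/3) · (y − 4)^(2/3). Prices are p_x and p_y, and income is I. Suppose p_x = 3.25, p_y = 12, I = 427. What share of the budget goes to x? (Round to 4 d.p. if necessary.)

After buying the subsistence bundle (10, 4), a share 1/3 of the remaining income goes to x: x* = 10 + 1/3·(I − 10p_x − 4p_y)/p_x.
Discretionary income = 427 − 10·3.25 − 4·12 = 346.5; x* = 10 + 1/3·346.5/3.25 = 45.5385; y* = 4 + 2/3·346.5/12 = 23.25.
Expenditure on x: 3.25·45.5385 = 148; share = 0.3466.

share on x = 0.3466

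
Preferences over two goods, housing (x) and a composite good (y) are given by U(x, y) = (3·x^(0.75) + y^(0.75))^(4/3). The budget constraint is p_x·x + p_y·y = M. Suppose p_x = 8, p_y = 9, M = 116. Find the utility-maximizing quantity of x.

x* = 14.3754

MU_x ∝ 3·x^(-0.25), MU_y ∝ y^(-0.25), so MRS = 3·(y/x)^(0.25) = p_x/p_y.
Hence y/x = ((1/3)·p_x/p_y)^(1/(0.25)), i.e. raised to the 4 power.
With the ratio pinned down, the budget gives x* = M/(p_x + p_y·(y/x)) and y* = (y/x)·x*.
Numerically y/x = 0.007707, so x* = 116/(8 + 9·0.007707) = 14.3754.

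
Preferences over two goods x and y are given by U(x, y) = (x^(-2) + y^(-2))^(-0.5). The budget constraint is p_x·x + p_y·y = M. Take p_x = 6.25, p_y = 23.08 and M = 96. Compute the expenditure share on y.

share on y = 0.7049

MRS = MU_x/MU_y = (y/x)^(3). Set equal to p_x/p_y.
Hence y/x = (p_x/p_y)^(1/(3)), i.e. raised to the 1/3 power.
Substitute y = (y/x)·x into the budget: x* = M/(p_x + p_y·(y/x)).
Numerically y/x = 0.646966, so x* = 96/(6.25 + 23.08·0.646966) = 4.5322 and y* = 0.646966·4.5322 = 2.9322.
Expenditure on y: 23.08·2.9322 = 67.674; share = 0.7049.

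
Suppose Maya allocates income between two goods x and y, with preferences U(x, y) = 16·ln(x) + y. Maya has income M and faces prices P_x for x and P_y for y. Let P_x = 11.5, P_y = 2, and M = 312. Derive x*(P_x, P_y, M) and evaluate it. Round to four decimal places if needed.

x* = 2.7826

Set MRS = P_x/P_y: (16/x)/1 = P_x/P_y.
So x*(P_x,P_y) = 16·P_y/P_x, independent of income; and y* = (M − 16·P_y)/P_y.
At the given prices: x* = 16·2/11.5 = 2.7826.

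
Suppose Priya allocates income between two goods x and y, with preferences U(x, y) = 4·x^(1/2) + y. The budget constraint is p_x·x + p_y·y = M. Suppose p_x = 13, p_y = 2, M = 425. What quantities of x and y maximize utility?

x* = 0.0947, y* = 211.8846

Thus x* = (2·p_y/p_x)² — independent of M — with the rest of income spent on y.
Plugging in: x* = (2·2/13)² = 0.0947, y* = 211.8846.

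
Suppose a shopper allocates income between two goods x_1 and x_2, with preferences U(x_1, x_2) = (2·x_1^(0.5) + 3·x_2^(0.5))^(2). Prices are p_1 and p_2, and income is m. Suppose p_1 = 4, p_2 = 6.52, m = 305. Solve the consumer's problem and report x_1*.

x_1* = 32.0329

MRS = MU_x_1/MU_x_2 = (2/3)·(x_2/x_1)^(0.5). Set equal to p_1/p_2.
Hence x_2/x_1 = ((3/2)·p_1/p_2)^(1/(0.5)), i.e. raised to the 2 power.
With the ratio pinned down, the budget gives x_1* = m/(p_1 + p_2·(x_2/x_1)) and x_2* = (x_2/x_1)·x_1*.
Numerically x_2/x_1 = 0.846852, so x_1* = 305/(4 + 6.52·0.846852) = 32.0329.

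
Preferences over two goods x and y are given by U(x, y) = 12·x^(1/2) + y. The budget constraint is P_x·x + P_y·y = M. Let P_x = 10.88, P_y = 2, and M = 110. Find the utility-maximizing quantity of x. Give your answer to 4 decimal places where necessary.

x* = 1.2165

MU_x = 6/√x, MU_y = 1. Tangency: 6/√x = P_x/P_y.
Thus x* = (6·P_y/P_x)² — independent of M — with the rest of income spent on y.
Plugging in: x* = (6·2/10.88)² = 1.2165.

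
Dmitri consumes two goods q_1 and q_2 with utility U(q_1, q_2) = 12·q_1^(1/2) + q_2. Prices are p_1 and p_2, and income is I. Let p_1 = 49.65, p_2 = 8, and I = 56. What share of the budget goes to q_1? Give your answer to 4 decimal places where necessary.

share on q_1 = 0.8287

Set MRS = p_1/p_2: 6·q_1^(−1/2) = p_1/p_2.
Thus q_1* = (6·p_2/p_1)² — independent of I — with the rest of income spent on q_2.
Plugging in: q_1* = (6·8/49.65)² = 0.9346, q_2* = 1.1994.
Expenditure on q_1: 49.65·0.9346 = 46.4048; share = 0.8287.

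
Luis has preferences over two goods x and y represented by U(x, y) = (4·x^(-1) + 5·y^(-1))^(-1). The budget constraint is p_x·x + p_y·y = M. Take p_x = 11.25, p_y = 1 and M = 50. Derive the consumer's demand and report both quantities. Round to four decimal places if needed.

MU_x ∝ 4·x^(-2), MU_y ∝ 5·y^(-2), so MRS = (4/5)·(y/x)^(2) = p_x/p_y.
Hence y/x = ((5/4)·p_x/p_y)^(1/(2)), i.e. raised to the 0.5 power.
Substitute y = (y/x)·x into the budget: x* = M/(p_x + p_y·(y/x)).
Numerically y/x = 3.75, so x* = 50/(11.25 + 1·3.75) = 3.3333 and y* = 3.75·3.3333 = 12.5.

x* = 3.3333, y* = 12.5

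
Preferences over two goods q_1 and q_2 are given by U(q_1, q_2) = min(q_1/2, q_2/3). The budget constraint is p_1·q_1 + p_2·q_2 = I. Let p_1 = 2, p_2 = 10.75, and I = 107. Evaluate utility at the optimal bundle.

With perfect complements, no substitution: consume in ratio q_1:q_2 = 2:3.
Budget: p_1·q_1 + p_2·(3/2)·q_1 = I, so (2·p_1 + 3·p_2)·q_1 = 2·I.
Demand: q_1*(p_1,p_2,I) = 2·I/(2·p_1 + 3·p_2), q_2* = 3·I/(2·p_1 + 3·p_2).
Here 2·2 + 3·10.75 = 36.25, giving q_1* = 5.9034 and q_2* = 8.8552.
Utility at the optimum: U(5.9034, 8.8552) = 2.9517.

V = 2.9517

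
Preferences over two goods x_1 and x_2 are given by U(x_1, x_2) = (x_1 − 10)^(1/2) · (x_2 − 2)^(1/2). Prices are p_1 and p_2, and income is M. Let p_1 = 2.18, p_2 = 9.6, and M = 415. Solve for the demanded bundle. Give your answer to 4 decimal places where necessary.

x_1* = 95.7798, x_2* = 21.4792

This is Cobb-Douglas in (x_1−10, x_2−2): tangency gives 0.5·p_2·(x_2−2) = 0.5·p_1·(x_1−10).
After buying the subsistence bundle (10, 2), a share 0.5 of the remaining income goes to x_1: x_1* = 10 + 0.5·(M − 10p_1 − 2p_2)/p_1.
Discretionary income = 415 − 10·2.18 − 2·9.6 = 374; x_1* = 10 + 0.5·374/2.18 = 95.7798; x_2* = 2 + 0.5·374/9.6 = 21.4792.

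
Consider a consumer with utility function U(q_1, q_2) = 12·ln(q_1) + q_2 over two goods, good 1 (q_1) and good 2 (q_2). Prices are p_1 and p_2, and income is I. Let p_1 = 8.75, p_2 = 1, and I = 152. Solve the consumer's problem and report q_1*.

q_1* = 1.3714

Set MRS = p_1/p_2: (12/q_1)/1 = p_1/p_2.
So q_1*(p_1,p_2) = 12·p_2/p_1, independent of income; and q_2* = (I − 12·p_2)/p_2.
At the given prices: q_1* = 12·1/8.75 = 1.3714.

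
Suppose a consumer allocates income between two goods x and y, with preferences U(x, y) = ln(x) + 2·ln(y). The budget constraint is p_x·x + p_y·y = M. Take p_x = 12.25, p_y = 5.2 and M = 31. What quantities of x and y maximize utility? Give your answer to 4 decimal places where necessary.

MU_x/MU_y = (y)/(2·x); tangency sets this equal to p_x/p_y.
So p_y·y = 2·p_x·x; combined with the budget, a share 1/3 of income goes to x.
Demand: x*(p_x,p_y,M) = 1/3·M/p_x and y* = 2/3·M/p_y.
At p_x=12.25, p_y=5.2, M=31: x* = 1/3·31/12.25 = 0.8435, y* = 3.9744.

x* = 0.8435, y* = 3.9744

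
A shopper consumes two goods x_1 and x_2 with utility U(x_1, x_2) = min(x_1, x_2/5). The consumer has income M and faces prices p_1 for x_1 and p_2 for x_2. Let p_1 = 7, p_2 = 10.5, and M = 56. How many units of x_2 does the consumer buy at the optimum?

x_2* = 4.7059

Leontief preferences: the optimum is at the kink where x_1/1 = x_2/5, i.e. x_2 = 5·x_1.
Budget: p_1·x_1 + p_2·5·x_1 = M, so (p_1 + 5·p_2)·x_1 = M.
Demand: x_1*(p_1,p_2,M) = M/(p_1 + 5·p_2), x_2* = 5·M/(p_1 + 5·p_2).
Here 7 + 5·10.5 = 59.5, giving x_2* = 4.7059.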